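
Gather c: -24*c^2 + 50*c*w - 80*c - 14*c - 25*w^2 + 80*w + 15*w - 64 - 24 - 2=-24*c^2 + c*(50*w - 94) - 25*w^2 + 95*w - 90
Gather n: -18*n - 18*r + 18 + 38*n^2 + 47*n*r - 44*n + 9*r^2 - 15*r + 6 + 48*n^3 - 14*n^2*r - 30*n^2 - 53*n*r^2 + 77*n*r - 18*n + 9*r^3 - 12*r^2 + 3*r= 48*n^3 + n^2*(8 - 14*r) + n*(-53*r^2 + 124*r - 80) + 9*r^3 - 3*r^2 - 30*r + 24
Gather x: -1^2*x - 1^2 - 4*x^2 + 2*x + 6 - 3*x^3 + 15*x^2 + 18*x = -3*x^3 + 11*x^2 + 19*x + 5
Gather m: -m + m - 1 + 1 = 0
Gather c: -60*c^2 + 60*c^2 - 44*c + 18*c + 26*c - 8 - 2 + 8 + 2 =0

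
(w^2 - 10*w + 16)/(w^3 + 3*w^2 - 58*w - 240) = (w - 2)/(w^2 + 11*w + 30)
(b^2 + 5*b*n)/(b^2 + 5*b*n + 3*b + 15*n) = b/(b + 3)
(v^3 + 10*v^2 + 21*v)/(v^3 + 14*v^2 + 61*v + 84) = v/(v + 4)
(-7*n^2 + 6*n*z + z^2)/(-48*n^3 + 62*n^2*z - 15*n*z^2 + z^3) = (7*n + z)/(48*n^2 - 14*n*z + z^2)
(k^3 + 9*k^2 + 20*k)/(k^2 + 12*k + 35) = k*(k + 4)/(k + 7)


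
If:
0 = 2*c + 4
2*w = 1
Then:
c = -2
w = 1/2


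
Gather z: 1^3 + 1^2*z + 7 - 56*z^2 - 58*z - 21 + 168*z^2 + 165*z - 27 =112*z^2 + 108*z - 40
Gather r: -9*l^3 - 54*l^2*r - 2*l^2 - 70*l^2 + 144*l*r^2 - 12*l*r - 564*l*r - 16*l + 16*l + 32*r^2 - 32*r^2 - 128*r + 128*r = -9*l^3 - 72*l^2 + 144*l*r^2 + r*(-54*l^2 - 576*l)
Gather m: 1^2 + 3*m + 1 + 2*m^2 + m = 2*m^2 + 4*m + 2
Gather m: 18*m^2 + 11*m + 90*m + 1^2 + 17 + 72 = 18*m^2 + 101*m + 90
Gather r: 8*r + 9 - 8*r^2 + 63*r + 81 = -8*r^2 + 71*r + 90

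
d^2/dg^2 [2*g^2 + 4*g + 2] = 4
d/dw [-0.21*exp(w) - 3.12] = -0.21*exp(w)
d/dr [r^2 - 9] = 2*r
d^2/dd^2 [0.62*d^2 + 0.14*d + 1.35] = 1.24000000000000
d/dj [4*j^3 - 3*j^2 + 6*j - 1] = 12*j^2 - 6*j + 6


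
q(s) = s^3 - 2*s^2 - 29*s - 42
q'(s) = 3*s^2 - 4*s - 29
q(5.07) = -110.12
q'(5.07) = 27.83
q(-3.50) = -7.88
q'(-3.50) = 21.75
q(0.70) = -62.94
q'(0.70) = -30.33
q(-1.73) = -2.99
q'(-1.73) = -13.10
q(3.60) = -125.66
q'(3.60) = -4.52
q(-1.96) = -0.37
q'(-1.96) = -9.64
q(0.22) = -48.47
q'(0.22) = -29.73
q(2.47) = -110.76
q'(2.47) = -20.58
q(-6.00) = -156.00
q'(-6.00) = 103.00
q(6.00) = -72.00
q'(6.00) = 55.00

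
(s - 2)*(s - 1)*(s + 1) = s^3 - 2*s^2 - s + 2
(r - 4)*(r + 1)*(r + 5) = r^3 + 2*r^2 - 19*r - 20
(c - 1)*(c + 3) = c^2 + 2*c - 3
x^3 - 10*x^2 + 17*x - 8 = (x - 8)*(x - 1)^2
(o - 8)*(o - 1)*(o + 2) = o^3 - 7*o^2 - 10*o + 16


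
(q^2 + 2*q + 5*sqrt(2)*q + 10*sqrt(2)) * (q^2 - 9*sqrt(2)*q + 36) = q^4 - 4*sqrt(2)*q^3 + 2*q^3 - 54*q^2 - 8*sqrt(2)*q^2 - 108*q + 180*sqrt(2)*q + 360*sqrt(2)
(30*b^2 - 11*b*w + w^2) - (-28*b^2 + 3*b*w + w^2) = 58*b^2 - 14*b*w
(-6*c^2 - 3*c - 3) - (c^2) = -7*c^2 - 3*c - 3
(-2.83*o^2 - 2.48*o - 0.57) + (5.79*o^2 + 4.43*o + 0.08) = 2.96*o^2 + 1.95*o - 0.49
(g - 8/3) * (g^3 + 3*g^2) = g^4 + g^3/3 - 8*g^2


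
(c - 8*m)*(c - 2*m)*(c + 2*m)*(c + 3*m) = c^4 - 5*c^3*m - 28*c^2*m^2 + 20*c*m^3 + 96*m^4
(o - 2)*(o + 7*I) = o^2 - 2*o + 7*I*o - 14*I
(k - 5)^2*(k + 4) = k^3 - 6*k^2 - 15*k + 100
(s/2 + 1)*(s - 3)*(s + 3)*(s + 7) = s^4/2 + 9*s^3/2 + 5*s^2/2 - 81*s/2 - 63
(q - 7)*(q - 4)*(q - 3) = q^3 - 14*q^2 + 61*q - 84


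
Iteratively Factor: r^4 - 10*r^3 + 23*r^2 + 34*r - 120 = (r - 5)*(r^3 - 5*r^2 - 2*r + 24) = (r - 5)*(r - 3)*(r^2 - 2*r - 8) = (r - 5)*(r - 4)*(r - 3)*(r + 2)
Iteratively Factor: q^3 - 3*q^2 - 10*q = (q)*(q^2 - 3*q - 10) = q*(q + 2)*(q - 5)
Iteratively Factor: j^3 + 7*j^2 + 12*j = (j)*(j^2 + 7*j + 12) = j*(j + 3)*(j + 4)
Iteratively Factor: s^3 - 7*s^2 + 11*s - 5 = (s - 1)*(s^2 - 6*s + 5) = (s - 1)^2*(s - 5)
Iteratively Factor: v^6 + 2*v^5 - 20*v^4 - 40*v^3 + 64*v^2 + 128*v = (v + 4)*(v^5 - 2*v^4 - 12*v^3 + 8*v^2 + 32*v) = (v + 2)*(v + 4)*(v^4 - 4*v^3 - 4*v^2 + 16*v) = (v - 2)*(v + 2)*(v + 4)*(v^3 - 2*v^2 - 8*v) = (v - 4)*(v - 2)*(v + 2)*(v + 4)*(v^2 + 2*v) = (v - 4)*(v - 2)*(v + 2)^2*(v + 4)*(v)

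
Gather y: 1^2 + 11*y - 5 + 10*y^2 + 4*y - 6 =10*y^2 + 15*y - 10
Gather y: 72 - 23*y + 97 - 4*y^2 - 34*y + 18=-4*y^2 - 57*y + 187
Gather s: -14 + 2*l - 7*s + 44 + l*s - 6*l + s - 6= -4*l + s*(l - 6) + 24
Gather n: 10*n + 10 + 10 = 10*n + 20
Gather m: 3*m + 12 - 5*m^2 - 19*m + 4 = -5*m^2 - 16*m + 16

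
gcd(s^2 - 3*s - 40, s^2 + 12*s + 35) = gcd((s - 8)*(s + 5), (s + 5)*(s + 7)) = s + 5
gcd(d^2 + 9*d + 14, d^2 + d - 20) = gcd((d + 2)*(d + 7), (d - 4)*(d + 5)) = 1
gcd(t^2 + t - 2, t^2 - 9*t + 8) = t - 1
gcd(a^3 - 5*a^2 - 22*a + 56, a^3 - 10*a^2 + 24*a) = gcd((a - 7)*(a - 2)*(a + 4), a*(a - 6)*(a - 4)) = 1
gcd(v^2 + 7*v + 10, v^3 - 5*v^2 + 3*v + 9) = 1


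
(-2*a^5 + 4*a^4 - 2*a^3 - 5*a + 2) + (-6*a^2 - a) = -2*a^5 + 4*a^4 - 2*a^3 - 6*a^2 - 6*a + 2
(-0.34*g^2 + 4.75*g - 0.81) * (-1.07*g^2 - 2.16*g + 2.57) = 0.3638*g^4 - 4.3481*g^3 - 10.2671*g^2 + 13.9571*g - 2.0817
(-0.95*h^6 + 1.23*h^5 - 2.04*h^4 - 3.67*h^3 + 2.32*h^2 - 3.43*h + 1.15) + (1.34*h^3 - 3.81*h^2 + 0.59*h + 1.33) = -0.95*h^6 + 1.23*h^5 - 2.04*h^4 - 2.33*h^3 - 1.49*h^2 - 2.84*h + 2.48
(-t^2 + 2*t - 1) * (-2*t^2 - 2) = 2*t^4 - 4*t^3 + 4*t^2 - 4*t + 2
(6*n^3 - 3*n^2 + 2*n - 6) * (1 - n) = -6*n^4 + 9*n^3 - 5*n^2 + 8*n - 6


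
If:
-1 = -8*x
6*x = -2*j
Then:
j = -3/8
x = 1/8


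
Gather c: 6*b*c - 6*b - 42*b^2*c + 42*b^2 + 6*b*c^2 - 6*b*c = -42*b^2*c + 42*b^2 + 6*b*c^2 - 6*b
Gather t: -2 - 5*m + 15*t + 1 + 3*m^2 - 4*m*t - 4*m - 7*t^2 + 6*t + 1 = 3*m^2 - 9*m - 7*t^2 + t*(21 - 4*m)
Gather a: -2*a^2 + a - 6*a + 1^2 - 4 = -2*a^2 - 5*a - 3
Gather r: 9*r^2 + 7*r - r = 9*r^2 + 6*r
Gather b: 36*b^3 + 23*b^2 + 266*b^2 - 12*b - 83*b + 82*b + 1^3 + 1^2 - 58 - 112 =36*b^3 + 289*b^2 - 13*b - 168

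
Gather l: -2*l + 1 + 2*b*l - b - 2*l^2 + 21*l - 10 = -b - 2*l^2 + l*(2*b + 19) - 9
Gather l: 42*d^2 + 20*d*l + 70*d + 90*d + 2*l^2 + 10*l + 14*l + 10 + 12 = 42*d^2 + 160*d + 2*l^2 + l*(20*d + 24) + 22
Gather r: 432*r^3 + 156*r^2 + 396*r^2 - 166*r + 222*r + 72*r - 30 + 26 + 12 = 432*r^3 + 552*r^2 + 128*r + 8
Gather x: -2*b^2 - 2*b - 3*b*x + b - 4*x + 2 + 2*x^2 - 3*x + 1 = -2*b^2 - b + 2*x^2 + x*(-3*b - 7) + 3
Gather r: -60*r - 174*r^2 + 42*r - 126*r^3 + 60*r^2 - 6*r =-126*r^3 - 114*r^2 - 24*r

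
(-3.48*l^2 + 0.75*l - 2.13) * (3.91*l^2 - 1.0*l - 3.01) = -13.6068*l^4 + 6.4125*l^3 + 1.3965*l^2 - 0.1275*l + 6.4113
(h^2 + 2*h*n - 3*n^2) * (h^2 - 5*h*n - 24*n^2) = h^4 - 3*h^3*n - 37*h^2*n^2 - 33*h*n^3 + 72*n^4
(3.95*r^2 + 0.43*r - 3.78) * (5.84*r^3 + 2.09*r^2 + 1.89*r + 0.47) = 23.068*r^5 + 10.7667*r^4 - 13.711*r^3 - 5.231*r^2 - 6.9421*r - 1.7766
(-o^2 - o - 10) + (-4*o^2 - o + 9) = -5*o^2 - 2*o - 1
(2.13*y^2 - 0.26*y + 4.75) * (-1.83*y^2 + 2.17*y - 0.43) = -3.8979*y^4 + 5.0979*y^3 - 10.1726*y^2 + 10.4193*y - 2.0425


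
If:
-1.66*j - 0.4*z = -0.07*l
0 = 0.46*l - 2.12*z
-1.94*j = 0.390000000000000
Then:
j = -0.20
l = 19.87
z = 4.31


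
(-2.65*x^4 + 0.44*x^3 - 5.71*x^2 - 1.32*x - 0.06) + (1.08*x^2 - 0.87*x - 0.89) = -2.65*x^4 + 0.44*x^3 - 4.63*x^2 - 2.19*x - 0.95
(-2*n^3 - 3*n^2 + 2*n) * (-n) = 2*n^4 + 3*n^3 - 2*n^2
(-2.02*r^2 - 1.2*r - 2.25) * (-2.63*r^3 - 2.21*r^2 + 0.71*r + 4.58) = 5.3126*r^5 + 7.6202*r^4 + 7.1353*r^3 - 5.1311*r^2 - 7.0935*r - 10.305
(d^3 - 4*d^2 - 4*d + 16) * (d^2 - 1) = d^5 - 4*d^4 - 5*d^3 + 20*d^2 + 4*d - 16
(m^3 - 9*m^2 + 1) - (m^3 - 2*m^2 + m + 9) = -7*m^2 - m - 8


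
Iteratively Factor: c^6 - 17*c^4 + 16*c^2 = (c - 1)*(c^5 + c^4 - 16*c^3 - 16*c^2) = c*(c - 1)*(c^4 + c^3 - 16*c^2 - 16*c) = c*(c - 1)*(c + 1)*(c^3 - 16*c) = c*(c - 1)*(c + 1)*(c + 4)*(c^2 - 4*c) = c*(c - 4)*(c - 1)*(c + 1)*(c + 4)*(c)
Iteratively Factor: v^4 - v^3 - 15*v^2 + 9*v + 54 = (v - 3)*(v^3 + 2*v^2 - 9*v - 18) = (v - 3)^2*(v^2 + 5*v + 6) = (v - 3)^2*(v + 2)*(v + 3)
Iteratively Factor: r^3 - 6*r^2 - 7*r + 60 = (r - 5)*(r^2 - r - 12) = (r - 5)*(r - 4)*(r + 3)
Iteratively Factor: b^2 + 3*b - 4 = (b - 1)*(b + 4)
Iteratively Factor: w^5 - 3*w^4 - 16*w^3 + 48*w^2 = (w - 3)*(w^4 - 16*w^2) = (w - 4)*(w - 3)*(w^3 + 4*w^2) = w*(w - 4)*(w - 3)*(w^2 + 4*w) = w^2*(w - 4)*(w - 3)*(w + 4)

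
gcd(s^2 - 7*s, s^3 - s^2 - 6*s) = s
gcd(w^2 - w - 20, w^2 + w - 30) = w - 5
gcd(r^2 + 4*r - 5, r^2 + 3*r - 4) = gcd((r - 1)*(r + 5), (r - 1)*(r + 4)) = r - 1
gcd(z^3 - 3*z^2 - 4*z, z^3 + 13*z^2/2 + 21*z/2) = z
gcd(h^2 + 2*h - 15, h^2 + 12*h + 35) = h + 5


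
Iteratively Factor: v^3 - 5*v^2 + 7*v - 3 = (v - 1)*(v^2 - 4*v + 3) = (v - 1)^2*(v - 3)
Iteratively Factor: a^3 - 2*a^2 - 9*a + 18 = (a + 3)*(a^2 - 5*a + 6) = (a - 3)*(a + 3)*(a - 2)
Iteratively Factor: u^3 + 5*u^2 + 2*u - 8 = (u + 4)*(u^2 + u - 2) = (u + 2)*(u + 4)*(u - 1)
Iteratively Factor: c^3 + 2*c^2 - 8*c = (c - 2)*(c^2 + 4*c) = (c - 2)*(c + 4)*(c)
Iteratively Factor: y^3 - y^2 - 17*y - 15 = (y + 3)*(y^2 - 4*y - 5) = (y - 5)*(y + 3)*(y + 1)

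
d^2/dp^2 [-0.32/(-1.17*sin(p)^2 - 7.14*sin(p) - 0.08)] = (-1.752192*sin(p)^4 - 8.019648*sin(p)^3 - 13.565376*sin(p)^2 + 16.22208*sin(p) + 32.56704)/(1.17*sin(p)^2 + 7.14*sin(p) + 0.08)^3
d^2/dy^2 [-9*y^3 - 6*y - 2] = -54*y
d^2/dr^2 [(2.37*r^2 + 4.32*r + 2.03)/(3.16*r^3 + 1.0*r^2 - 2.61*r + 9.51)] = (47.331744*r^6 + 258.826752*r^5 + 442.437288*r^4 - 802.204624*r^3 - 1781.382912*r^2 - 644.317488*r + 632.186904)/(31.554496*r^9 + 29.9568*r^8 - 68.707248*r^7 + 236.403568*r^6 + 237.058308*r^5 - 421.641756*r^4 + 690.665967*r^3 + 465.669513*r^2 - 708.145983*r + 860.085351)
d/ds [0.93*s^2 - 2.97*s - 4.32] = 1.86*s - 2.97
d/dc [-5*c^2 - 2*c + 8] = -10*c - 2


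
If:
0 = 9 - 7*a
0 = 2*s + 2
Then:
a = 9/7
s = -1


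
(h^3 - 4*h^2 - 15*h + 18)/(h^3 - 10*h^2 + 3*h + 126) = (h - 1)/(h - 7)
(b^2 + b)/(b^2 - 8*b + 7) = b*(b + 1)/(b^2 - 8*b + 7)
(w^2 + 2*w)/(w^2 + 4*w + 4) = w/(w + 2)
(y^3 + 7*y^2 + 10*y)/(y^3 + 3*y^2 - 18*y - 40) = y/(y - 4)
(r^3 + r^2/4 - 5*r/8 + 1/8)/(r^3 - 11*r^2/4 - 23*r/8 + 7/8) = (2*r - 1)/(2*r - 7)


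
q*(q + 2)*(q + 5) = q^3 + 7*q^2 + 10*q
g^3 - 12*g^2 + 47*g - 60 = (g - 5)*(g - 4)*(g - 3)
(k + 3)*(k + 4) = k^2 + 7*k + 12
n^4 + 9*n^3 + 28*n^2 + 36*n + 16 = (n + 1)*(n + 2)^2*(n + 4)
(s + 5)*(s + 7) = s^2 + 12*s + 35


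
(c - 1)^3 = c^3 - 3*c^2 + 3*c - 1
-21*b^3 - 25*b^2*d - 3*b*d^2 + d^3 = (-7*b + d)*(b + d)*(3*b + d)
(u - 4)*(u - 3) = u^2 - 7*u + 12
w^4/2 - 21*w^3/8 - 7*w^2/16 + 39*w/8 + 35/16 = (w/2 + 1/2)*(w - 5)*(w - 7/4)*(w + 1/2)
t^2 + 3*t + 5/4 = (t + 1/2)*(t + 5/2)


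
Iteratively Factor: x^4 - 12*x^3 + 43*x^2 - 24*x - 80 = (x - 4)*(x^3 - 8*x^2 + 11*x + 20) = (x - 4)*(x + 1)*(x^2 - 9*x + 20) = (x - 4)^2*(x + 1)*(x - 5)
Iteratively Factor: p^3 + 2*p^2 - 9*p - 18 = (p - 3)*(p^2 + 5*p + 6) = (p - 3)*(p + 3)*(p + 2)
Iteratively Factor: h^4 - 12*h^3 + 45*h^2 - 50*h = (h - 5)*(h^3 - 7*h^2 + 10*h) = h*(h - 5)*(h^2 - 7*h + 10) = h*(h - 5)^2*(h - 2)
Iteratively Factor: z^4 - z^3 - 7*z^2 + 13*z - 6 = (z - 1)*(z^3 - 7*z + 6) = (z - 1)*(z + 3)*(z^2 - 3*z + 2) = (z - 1)^2*(z + 3)*(z - 2)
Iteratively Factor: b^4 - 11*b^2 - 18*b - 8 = (b + 2)*(b^3 - 2*b^2 - 7*b - 4) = (b + 1)*(b + 2)*(b^2 - 3*b - 4) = (b - 4)*(b + 1)*(b + 2)*(b + 1)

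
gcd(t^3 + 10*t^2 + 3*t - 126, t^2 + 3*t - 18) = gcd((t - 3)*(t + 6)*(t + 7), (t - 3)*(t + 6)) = t^2 + 3*t - 18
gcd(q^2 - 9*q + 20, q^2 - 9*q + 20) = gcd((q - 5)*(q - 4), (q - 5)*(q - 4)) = q^2 - 9*q + 20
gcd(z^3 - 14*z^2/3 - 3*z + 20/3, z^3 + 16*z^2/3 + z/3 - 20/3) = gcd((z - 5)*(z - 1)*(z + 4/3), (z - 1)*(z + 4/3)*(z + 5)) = z^2 + z/3 - 4/3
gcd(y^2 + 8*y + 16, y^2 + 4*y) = y + 4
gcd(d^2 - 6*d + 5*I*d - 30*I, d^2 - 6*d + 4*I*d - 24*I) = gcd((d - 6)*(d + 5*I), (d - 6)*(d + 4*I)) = d - 6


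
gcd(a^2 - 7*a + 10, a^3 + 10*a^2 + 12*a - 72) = a - 2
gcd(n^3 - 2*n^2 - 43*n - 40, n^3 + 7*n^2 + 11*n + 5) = n^2 + 6*n + 5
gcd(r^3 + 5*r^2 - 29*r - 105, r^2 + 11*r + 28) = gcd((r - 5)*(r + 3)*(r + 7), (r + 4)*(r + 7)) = r + 7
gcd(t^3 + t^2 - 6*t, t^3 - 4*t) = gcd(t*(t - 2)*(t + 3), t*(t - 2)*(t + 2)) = t^2 - 2*t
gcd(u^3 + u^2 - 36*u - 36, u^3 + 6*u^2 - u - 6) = u^2 + 7*u + 6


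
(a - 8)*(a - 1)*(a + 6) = a^3 - 3*a^2 - 46*a + 48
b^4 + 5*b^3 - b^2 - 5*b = b*(b - 1)*(b + 1)*(b + 5)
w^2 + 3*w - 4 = (w - 1)*(w + 4)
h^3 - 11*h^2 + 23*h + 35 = (h - 7)*(h - 5)*(h + 1)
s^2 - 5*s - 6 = (s - 6)*(s + 1)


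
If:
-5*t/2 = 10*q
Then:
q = -t/4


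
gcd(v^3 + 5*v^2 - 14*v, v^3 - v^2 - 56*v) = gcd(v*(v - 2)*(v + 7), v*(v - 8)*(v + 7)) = v^2 + 7*v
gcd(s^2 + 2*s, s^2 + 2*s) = s^2 + 2*s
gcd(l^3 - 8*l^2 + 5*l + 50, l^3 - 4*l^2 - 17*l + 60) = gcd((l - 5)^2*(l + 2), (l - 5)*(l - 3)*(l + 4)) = l - 5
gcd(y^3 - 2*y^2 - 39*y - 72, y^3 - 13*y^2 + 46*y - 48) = y - 8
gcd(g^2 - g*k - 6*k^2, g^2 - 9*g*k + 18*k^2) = g - 3*k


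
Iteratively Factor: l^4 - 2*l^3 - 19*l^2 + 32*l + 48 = (l - 4)*(l^3 + 2*l^2 - 11*l - 12) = (l - 4)*(l + 1)*(l^2 + l - 12) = (l - 4)*(l + 1)*(l + 4)*(l - 3)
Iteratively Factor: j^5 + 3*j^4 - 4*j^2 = (j + 2)*(j^4 + j^3 - 2*j^2) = j*(j + 2)*(j^3 + j^2 - 2*j) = j^2*(j + 2)*(j^2 + j - 2) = j^2*(j - 1)*(j + 2)*(j + 2)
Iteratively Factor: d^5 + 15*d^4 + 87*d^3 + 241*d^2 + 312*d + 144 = (d + 4)*(d^4 + 11*d^3 + 43*d^2 + 69*d + 36) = (d + 3)*(d + 4)*(d^3 + 8*d^2 + 19*d + 12) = (d + 3)^2*(d + 4)*(d^2 + 5*d + 4) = (d + 1)*(d + 3)^2*(d + 4)*(d + 4)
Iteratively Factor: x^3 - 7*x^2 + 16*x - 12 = (x - 2)*(x^2 - 5*x + 6) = (x - 3)*(x - 2)*(x - 2)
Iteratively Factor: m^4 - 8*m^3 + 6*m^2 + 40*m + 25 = (m - 5)*(m^3 - 3*m^2 - 9*m - 5) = (m - 5)*(m + 1)*(m^2 - 4*m - 5) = (m - 5)^2*(m + 1)*(m + 1)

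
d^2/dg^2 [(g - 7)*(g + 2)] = 2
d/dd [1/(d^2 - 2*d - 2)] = 2*(1 - d)/(-d^2 + 2*d + 2)^2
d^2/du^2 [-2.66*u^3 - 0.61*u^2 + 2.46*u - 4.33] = -15.96*u - 1.22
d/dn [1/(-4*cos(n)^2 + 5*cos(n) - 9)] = (5 - 8*cos(n))*sin(n)/(4*cos(n)^2 - 5*cos(n) + 9)^2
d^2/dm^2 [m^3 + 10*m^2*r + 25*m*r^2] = 6*m + 20*r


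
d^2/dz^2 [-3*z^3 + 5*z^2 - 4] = 10 - 18*z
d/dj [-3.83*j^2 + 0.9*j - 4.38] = 0.9 - 7.66*j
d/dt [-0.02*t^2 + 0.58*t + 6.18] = 0.58 - 0.04*t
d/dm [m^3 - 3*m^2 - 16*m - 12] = 3*m^2 - 6*m - 16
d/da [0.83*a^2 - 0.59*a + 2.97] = 1.66*a - 0.59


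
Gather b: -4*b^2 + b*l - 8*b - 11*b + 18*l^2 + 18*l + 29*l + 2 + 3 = -4*b^2 + b*(l - 19) + 18*l^2 + 47*l + 5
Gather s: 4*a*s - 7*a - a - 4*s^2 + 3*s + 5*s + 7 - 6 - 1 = -8*a - 4*s^2 + s*(4*a + 8)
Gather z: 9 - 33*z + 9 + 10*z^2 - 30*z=10*z^2 - 63*z + 18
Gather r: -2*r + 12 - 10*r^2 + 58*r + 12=-10*r^2 + 56*r + 24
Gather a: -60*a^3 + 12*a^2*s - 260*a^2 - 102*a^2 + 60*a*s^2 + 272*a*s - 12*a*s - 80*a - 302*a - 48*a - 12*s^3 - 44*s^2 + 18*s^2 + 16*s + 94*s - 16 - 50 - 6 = -60*a^3 + a^2*(12*s - 362) + a*(60*s^2 + 260*s - 430) - 12*s^3 - 26*s^2 + 110*s - 72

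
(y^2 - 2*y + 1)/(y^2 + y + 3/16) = 16*(y^2 - 2*y + 1)/(16*y^2 + 16*y + 3)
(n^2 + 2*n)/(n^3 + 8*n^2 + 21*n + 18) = n/(n^2 + 6*n + 9)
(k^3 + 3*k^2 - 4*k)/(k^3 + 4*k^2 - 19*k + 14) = k*(k + 4)/(k^2 + 5*k - 14)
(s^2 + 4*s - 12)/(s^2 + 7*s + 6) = (s - 2)/(s + 1)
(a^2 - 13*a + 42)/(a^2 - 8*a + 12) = (a - 7)/(a - 2)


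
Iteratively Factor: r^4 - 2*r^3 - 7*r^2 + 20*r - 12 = (r - 1)*(r^3 - r^2 - 8*r + 12) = (r - 2)*(r - 1)*(r^2 + r - 6) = (r - 2)^2*(r - 1)*(r + 3)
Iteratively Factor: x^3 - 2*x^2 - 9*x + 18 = (x - 2)*(x^2 - 9) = (x - 2)*(x + 3)*(x - 3)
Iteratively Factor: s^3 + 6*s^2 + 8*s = (s + 2)*(s^2 + 4*s) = (s + 2)*(s + 4)*(s)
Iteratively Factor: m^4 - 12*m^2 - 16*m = (m + 2)*(m^3 - 2*m^2 - 8*m) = (m - 4)*(m + 2)*(m^2 + 2*m) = m*(m - 4)*(m + 2)*(m + 2)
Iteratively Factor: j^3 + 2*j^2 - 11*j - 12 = (j + 4)*(j^2 - 2*j - 3) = (j + 1)*(j + 4)*(j - 3)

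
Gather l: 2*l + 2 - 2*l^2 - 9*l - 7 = -2*l^2 - 7*l - 5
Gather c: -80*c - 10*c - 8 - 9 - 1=-90*c - 18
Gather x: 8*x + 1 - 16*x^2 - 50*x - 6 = -16*x^2 - 42*x - 5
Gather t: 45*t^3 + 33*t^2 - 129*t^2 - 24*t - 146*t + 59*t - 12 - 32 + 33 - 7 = 45*t^3 - 96*t^2 - 111*t - 18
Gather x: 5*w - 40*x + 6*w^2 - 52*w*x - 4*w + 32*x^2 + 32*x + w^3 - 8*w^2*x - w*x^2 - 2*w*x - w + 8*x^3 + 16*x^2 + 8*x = w^3 + 6*w^2 + 8*x^3 + x^2*(48 - w) + x*(-8*w^2 - 54*w)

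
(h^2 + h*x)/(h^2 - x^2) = h/(h - x)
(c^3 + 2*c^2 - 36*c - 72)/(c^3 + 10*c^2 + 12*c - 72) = (c^2 - 4*c - 12)/(c^2 + 4*c - 12)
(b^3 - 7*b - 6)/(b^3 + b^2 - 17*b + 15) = (b^2 + 3*b + 2)/(b^2 + 4*b - 5)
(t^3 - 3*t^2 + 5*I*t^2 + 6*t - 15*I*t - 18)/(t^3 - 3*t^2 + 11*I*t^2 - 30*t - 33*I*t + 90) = (t - I)/(t + 5*I)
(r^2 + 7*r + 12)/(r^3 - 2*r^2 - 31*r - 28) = (r + 3)/(r^2 - 6*r - 7)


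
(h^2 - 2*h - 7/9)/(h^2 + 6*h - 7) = (h^2 - 2*h - 7/9)/(h^2 + 6*h - 7)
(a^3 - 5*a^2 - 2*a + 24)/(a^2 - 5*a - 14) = (a^2 - 7*a + 12)/(a - 7)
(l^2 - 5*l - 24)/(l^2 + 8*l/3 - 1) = 3*(l - 8)/(3*l - 1)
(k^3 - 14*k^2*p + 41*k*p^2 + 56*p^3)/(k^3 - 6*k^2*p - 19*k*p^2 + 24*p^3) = (-k^2 + 6*k*p + 7*p^2)/(-k^2 - 2*k*p + 3*p^2)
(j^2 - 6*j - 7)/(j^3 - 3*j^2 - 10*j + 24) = (j^2 - 6*j - 7)/(j^3 - 3*j^2 - 10*j + 24)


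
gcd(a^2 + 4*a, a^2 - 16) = a + 4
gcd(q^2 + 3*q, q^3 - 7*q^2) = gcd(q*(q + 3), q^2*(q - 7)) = q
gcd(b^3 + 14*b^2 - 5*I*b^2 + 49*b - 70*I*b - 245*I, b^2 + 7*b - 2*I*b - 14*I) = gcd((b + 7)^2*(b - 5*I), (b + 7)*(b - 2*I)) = b + 7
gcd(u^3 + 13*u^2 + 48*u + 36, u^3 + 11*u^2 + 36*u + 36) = u + 6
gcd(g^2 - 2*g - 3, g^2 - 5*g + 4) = 1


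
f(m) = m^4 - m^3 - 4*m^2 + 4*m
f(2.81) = 19.82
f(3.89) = 125.15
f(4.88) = 375.17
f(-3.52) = 133.49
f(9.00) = 5544.00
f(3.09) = 35.83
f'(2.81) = 46.58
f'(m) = 4*m^3 - 3*m^2 - 8*m + 4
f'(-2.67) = -72.16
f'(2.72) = 40.54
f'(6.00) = 712.00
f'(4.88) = 358.37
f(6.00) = 960.00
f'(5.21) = 446.57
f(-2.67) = 30.66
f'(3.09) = 68.65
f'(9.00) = 2605.00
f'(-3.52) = -179.47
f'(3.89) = 162.94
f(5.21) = 507.65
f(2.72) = 15.90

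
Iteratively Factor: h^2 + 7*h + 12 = (h + 4)*(h + 3)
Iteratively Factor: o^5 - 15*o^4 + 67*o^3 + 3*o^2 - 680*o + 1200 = (o - 4)*(o^4 - 11*o^3 + 23*o^2 + 95*o - 300) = (o - 5)*(o - 4)*(o^3 - 6*o^2 - 7*o + 60) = (o - 5)*(o - 4)^2*(o^2 - 2*o - 15) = (o - 5)*(o - 4)^2*(o + 3)*(o - 5)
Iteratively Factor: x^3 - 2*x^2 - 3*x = (x - 3)*(x^2 + x) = x*(x - 3)*(x + 1)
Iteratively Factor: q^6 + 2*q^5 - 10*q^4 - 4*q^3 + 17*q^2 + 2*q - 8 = (q - 2)*(q^5 + 4*q^4 - 2*q^3 - 8*q^2 + q + 4) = (q - 2)*(q + 1)*(q^4 + 3*q^3 - 5*q^2 - 3*q + 4) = (q - 2)*(q - 1)*(q + 1)*(q^3 + 4*q^2 - q - 4) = (q - 2)*(q - 1)*(q + 1)^2*(q^2 + 3*q - 4) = (q - 2)*(q - 1)*(q + 1)^2*(q + 4)*(q - 1)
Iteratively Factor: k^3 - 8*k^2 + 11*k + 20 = (k - 4)*(k^2 - 4*k - 5) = (k - 4)*(k + 1)*(k - 5)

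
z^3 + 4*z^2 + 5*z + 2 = (z + 1)^2*(z + 2)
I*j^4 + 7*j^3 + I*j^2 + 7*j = j*(j - 7*I)*(j + I)*(I*j + 1)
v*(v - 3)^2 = v^3 - 6*v^2 + 9*v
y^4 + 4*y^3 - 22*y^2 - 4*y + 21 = (y - 3)*(y - 1)*(y + 1)*(y + 7)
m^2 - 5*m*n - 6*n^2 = (m - 6*n)*(m + n)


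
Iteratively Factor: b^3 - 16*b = (b)*(b^2 - 16) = b*(b + 4)*(b - 4)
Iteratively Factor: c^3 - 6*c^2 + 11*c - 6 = (c - 3)*(c^2 - 3*c + 2) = (c - 3)*(c - 2)*(c - 1)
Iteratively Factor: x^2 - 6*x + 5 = (x - 5)*(x - 1)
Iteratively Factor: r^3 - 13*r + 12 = (r - 1)*(r^2 + r - 12) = (r - 1)*(r + 4)*(r - 3)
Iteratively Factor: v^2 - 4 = (v + 2)*(v - 2)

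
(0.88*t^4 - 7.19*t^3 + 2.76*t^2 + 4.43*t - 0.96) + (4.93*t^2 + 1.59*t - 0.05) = 0.88*t^4 - 7.19*t^3 + 7.69*t^2 + 6.02*t - 1.01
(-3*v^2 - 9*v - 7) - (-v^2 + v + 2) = -2*v^2 - 10*v - 9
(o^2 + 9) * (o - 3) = o^3 - 3*o^2 + 9*o - 27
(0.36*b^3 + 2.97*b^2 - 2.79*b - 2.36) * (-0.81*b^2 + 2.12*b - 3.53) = -0.2916*b^5 - 1.6425*b^4 + 7.2855*b^3 - 14.4873*b^2 + 4.8455*b + 8.3308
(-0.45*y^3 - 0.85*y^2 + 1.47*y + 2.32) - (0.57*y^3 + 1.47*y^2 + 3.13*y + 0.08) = -1.02*y^3 - 2.32*y^2 - 1.66*y + 2.24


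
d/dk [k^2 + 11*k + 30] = 2*k + 11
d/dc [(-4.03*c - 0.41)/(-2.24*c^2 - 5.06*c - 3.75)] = (-9.0272*c^2 - 1.8368*c + 13.0379)/(5.0176*c^4 + 22.6688*c^3 + 42.4036*c^2 + 37.95*c + 14.0625)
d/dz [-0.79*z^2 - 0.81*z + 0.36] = -1.58*z - 0.81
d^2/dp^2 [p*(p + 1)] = 2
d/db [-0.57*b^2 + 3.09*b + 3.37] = 3.09 - 1.14*b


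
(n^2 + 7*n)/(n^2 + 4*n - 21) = n/(n - 3)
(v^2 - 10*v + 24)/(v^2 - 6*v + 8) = (v - 6)/(v - 2)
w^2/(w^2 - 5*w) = w/(w - 5)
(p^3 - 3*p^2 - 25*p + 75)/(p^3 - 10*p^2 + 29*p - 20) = (p^2 + 2*p - 15)/(p^2 - 5*p + 4)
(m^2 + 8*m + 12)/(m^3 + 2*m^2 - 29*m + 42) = (m^2 + 8*m + 12)/(m^3 + 2*m^2 - 29*m + 42)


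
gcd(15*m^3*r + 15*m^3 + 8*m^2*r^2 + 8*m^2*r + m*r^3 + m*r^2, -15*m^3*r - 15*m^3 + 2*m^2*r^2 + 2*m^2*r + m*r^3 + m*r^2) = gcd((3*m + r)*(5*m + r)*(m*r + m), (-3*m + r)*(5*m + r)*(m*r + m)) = 5*m^2*r + 5*m^2 + m*r^2 + m*r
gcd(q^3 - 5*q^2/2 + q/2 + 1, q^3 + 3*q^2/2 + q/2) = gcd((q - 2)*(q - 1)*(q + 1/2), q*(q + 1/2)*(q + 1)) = q + 1/2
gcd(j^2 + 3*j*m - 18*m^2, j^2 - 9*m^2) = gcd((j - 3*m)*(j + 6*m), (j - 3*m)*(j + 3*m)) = j - 3*m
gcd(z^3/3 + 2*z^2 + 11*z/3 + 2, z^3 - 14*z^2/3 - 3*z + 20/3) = 1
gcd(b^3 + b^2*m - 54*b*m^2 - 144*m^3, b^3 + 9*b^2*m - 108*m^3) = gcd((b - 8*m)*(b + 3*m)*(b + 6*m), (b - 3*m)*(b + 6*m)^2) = b + 6*m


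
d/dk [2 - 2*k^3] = -6*k^2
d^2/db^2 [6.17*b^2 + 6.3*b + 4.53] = 12.3400000000000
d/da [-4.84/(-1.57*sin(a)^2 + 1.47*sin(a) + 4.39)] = (7.1148 - 15.1976*sin(a))*cos(a)/(-1.57*sin(a)^2 + 1.47*sin(a) + 4.39)^2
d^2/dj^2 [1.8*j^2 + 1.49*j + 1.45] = 3.60000000000000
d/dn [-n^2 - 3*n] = -2*n - 3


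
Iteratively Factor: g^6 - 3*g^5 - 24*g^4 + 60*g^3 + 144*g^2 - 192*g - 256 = (g - 4)*(g^5 + g^4 - 20*g^3 - 20*g^2 + 64*g + 64) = (g - 4)*(g + 1)*(g^4 - 20*g^2 + 64) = (g - 4)*(g + 1)*(g + 4)*(g^3 - 4*g^2 - 4*g + 16) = (g - 4)*(g - 2)*(g + 1)*(g + 4)*(g^2 - 2*g - 8) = (g - 4)*(g - 2)*(g + 1)*(g + 2)*(g + 4)*(g - 4)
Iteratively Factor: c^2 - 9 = (c - 3)*(c + 3)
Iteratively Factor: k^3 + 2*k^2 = (k)*(k^2 + 2*k) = k*(k + 2)*(k)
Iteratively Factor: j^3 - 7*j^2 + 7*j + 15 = (j + 1)*(j^2 - 8*j + 15) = (j - 3)*(j + 1)*(j - 5)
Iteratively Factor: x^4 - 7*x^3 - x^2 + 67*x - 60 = (x - 5)*(x^3 - 2*x^2 - 11*x + 12) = (x - 5)*(x + 3)*(x^2 - 5*x + 4) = (x - 5)*(x - 4)*(x + 3)*(x - 1)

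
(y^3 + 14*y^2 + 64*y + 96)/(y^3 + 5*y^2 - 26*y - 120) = (y + 4)/(y - 5)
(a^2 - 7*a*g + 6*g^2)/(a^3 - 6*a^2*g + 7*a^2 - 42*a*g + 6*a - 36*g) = (a - g)/(a^2 + 7*a + 6)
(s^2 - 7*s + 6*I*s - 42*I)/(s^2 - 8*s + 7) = (s + 6*I)/(s - 1)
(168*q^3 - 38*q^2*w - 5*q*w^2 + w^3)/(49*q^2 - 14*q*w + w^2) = (24*q^2 - 2*q*w - w^2)/(7*q - w)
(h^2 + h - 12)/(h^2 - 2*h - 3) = (h + 4)/(h + 1)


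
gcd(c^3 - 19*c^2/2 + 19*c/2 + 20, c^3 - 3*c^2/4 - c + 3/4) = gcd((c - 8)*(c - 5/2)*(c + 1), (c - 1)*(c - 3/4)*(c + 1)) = c + 1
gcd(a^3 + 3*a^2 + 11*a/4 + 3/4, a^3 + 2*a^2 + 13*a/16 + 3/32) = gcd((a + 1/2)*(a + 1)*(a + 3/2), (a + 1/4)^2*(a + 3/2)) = a + 3/2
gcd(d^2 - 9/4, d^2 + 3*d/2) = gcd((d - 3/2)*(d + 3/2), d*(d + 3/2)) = d + 3/2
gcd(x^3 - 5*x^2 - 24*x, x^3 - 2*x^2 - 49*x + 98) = 1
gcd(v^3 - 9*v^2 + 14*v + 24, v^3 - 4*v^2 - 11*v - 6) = v^2 - 5*v - 6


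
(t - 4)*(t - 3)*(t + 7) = t^3 - 37*t + 84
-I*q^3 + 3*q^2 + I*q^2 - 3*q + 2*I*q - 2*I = (q - 1)*(q + 2*I)*(-I*q + 1)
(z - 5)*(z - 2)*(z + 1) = z^3 - 6*z^2 + 3*z + 10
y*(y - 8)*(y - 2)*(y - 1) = y^4 - 11*y^3 + 26*y^2 - 16*y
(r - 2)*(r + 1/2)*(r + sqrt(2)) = r^3 - 3*r^2/2 + sqrt(2)*r^2 - 3*sqrt(2)*r/2 - r - sqrt(2)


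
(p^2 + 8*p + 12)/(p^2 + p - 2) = (p + 6)/(p - 1)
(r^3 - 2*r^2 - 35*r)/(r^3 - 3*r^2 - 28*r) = (r + 5)/(r + 4)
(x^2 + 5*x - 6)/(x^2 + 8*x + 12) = (x - 1)/(x + 2)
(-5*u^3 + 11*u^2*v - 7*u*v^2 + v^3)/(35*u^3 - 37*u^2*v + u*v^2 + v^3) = (-u + v)/(7*u + v)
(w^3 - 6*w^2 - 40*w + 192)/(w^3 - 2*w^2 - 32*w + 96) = (w - 8)/(w - 4)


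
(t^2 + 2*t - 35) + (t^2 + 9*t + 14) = 2*t^2 + 11*t - 21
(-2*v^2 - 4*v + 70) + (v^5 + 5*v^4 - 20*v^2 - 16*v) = v^5 + 5*v^4 - 22*v^2 - 20*v + 70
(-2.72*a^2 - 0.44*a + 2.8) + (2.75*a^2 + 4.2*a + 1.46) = 0.0299999999999998*a^2 + 3.76*a + 4.26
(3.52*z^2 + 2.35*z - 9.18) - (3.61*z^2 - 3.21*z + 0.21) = -0.0899999999999999*z^2 + 5.56*z - 9.39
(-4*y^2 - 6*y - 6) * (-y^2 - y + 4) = 4*y^4 + 10*y^3 - 4*y^2 - 18*y - 24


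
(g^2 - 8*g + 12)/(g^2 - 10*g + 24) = (g - 2)/(g - 4)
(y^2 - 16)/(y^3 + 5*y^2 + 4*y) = (y - 4)/(y*(y + 1))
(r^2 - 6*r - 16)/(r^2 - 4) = (r - 8)/(r - 2)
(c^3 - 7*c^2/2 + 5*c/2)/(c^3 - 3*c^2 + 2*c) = (c - 5/2)/(c - 2)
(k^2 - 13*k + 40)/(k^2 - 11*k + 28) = (k^2 - 13*k + 40)/(k^2 - 11*k + 28)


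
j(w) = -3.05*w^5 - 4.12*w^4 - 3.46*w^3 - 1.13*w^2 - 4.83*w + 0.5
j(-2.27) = 120.55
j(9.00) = -209787.61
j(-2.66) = 270.38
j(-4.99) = 7308.23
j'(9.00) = -112935.12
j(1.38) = -47.62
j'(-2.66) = -525.57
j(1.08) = -20.48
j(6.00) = -29872.84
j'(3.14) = -2106.95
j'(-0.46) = -5.07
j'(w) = -15.25*w^4 - 16.48*w^3 - 10.38*w^2 - 2.26*w - 4.83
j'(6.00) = -23715.75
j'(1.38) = -126.33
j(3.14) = -1464.44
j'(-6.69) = -26067.27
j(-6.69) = 33637.85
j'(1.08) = -60.89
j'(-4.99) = -7659.58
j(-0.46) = 2.70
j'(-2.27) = -265.34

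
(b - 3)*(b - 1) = b^2 - 4*b + 3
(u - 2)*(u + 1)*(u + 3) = u^3 + 2*u^2 - 5*u - 6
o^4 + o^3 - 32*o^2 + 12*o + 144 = (o - 4)*(o - 3)*(o + 2)*(o + 6)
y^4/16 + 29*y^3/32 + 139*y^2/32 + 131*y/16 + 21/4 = (y/4 + 1/2)*(y/4 + 1)*(y + 3/2)*(y + 7)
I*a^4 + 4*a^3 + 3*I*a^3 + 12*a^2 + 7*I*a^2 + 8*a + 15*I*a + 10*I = (a + 2)*(a - 5*I)*(a + I)*(I*a + I)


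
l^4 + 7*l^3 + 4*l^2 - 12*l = l*(l - 1)*(l + 2)*(l + 6)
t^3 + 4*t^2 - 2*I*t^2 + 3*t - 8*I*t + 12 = (t + 4)*(t - 3*I)*(t + I)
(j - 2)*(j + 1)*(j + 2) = j^3 + j^2 - 4*j - 4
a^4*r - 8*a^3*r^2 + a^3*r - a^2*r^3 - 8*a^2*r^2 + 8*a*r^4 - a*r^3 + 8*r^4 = (a - 8*r)*(a - r)*(a + r)*(a*r + r)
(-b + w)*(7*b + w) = -7*b^2 + 6*b*w + w^2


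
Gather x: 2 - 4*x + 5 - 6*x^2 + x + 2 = -6*x^2 - 3*x + 9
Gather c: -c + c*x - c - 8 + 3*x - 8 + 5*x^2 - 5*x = c*(x - 2) + 5*x^2 - 2*x - 16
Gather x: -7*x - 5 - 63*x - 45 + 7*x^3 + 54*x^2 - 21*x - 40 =7*x^3 + 54*x^2 - 91*x - 90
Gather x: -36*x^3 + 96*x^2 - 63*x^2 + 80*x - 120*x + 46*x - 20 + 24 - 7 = -36*x^3 + 33*x^2 + 6*x - 3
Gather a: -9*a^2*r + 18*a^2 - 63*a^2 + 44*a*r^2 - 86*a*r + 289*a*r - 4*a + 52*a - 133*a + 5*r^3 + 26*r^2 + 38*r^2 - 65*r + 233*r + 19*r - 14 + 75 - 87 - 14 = a^2*(-9*r - 45) + a*(44*r^2 + 203*r - 85) + 5*r^3 + 64*r^2 + 187*r - 40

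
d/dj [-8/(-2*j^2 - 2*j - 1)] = 16*(-2*j - 1)/(2*j^2 + 2*j + 1)^2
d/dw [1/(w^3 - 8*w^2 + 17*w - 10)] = (-3*w^2 + 16*w - 17)/(w^3 - 8*w^2 + 17*w - 10)^2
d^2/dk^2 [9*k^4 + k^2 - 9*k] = 108*k^2 + 2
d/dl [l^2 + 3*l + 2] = 2*l + 3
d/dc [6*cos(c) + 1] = -6*sin(c)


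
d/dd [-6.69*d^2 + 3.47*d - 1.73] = 3.47 - 13.38*d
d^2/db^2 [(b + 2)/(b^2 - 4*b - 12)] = 2/(b^3 - 18*b^2 + 108*b - 216)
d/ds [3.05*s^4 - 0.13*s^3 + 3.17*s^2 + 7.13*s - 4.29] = 12.2*s^3 - 0.39*s^2 + 6.34*s + 7.13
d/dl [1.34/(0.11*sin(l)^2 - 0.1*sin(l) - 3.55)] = (0.134 - 0.2948*sin(l))*cos(l)/(-0.11*sin(l)^2 + 0.1*sin(l) + 3.55)^2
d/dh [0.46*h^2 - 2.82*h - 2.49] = 0.92*h - 2.82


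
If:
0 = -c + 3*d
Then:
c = 3*d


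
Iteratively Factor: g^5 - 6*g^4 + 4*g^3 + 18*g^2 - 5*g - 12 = (g - 1)*(g^4 - 5*g^3 - g^2 + 17*g + 12) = (g - 1)*(g + 1)*(g^3 - 6*g^2 + 5*g + 12) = (g - 1)*(g + 1)^2*(g^2 - 7*g + 12) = (g - 3)*(g - 1)*(g + 1)^2*(g - 4)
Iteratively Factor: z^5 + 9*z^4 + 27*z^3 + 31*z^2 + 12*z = (z + 3)*(z^4 + 6*z^3 + 9*z^2 + 4*z) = (z + 3)*(z + 4)*(z^3 + 2*z^2 + z) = z*(z + 3)*(z + 4)*(z^2 + 2*z + 1) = z*(z + 1)*(z + 3)*(z + 4)*(z + 1)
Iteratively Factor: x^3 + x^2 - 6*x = (x - 2)*(x^2 + 3*x) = (x - 2)*(x + 3)*(x)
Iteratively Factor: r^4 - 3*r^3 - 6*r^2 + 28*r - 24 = (r - 2)*(r^3 - r^2 - 8*r + 12) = (r - 2)^2*(r^2 + r - 6) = (r - 2)^2*(r + 3)*(r - 2)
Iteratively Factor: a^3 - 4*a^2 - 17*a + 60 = (a - 3)*(a^2 - a - 20) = (a - 3)*(a + 4)*(a - 5)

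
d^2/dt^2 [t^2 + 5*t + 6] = 2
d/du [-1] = 0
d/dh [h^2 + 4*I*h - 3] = 2*h + 4*I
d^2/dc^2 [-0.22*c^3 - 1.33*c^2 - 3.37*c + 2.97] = -1.32*c - 2.66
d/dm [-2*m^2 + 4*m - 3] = 4 - 4*m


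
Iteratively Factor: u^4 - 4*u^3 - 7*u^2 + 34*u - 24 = (u - 2)*(u^3 - 2*u^2 - 11*u + 12) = (u - 4)*(u - 2)*(u^2 + 2*u - 3) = (u - 4)*(u - 2)*(u + 3)*(u - 1)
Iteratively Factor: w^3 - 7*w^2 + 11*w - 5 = (w - 5)*(w^2 - 2*w + 1) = (w - 5)*(w - 1)*(w - 1)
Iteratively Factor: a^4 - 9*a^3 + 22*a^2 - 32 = (a + 1)*(a^3 - 10*a^2 + 32*a - 32) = (a - 4)*(a + 1)*(a^2 - 6*a + 8) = (a - 4)*(a - 2)*(a + 1)*(a - 4)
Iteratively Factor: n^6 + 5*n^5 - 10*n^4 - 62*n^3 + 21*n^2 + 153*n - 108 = (n - 1)*(n^5 + 6*n^4 - 4*n^3 - 66*n^2 - 45*n + 108) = (n - 1)^2*(n^4 + 7*n^3 + 3*n^2 - 63*n - 108) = (n - 3)*(n - 1)^2*(n^3 + 10*n^2 + 33*n + 36) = (n - 3)*(n - 1)^2*(n + 4)*(n^2 + 6*n + 9) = (n - 3)*(n - 1)^2*(n + 3)*(n + 4)*(n + 3)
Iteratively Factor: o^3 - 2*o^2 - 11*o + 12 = (o - 1)*(o^2 - o - 12) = (o - 1)*(o + 3)*(o - 4)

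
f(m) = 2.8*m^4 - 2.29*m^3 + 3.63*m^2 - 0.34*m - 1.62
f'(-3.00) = -386.35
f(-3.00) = 320.70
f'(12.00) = 18451.10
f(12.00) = 54620.70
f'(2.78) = 207.38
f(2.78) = 143.53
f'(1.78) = 53.98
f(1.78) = 24.47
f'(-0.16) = -1.72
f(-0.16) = -1.46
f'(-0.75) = -14.37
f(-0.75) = 2.53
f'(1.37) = 25.51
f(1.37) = 8.70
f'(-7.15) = -4497.35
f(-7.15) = 8341.27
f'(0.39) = 2.11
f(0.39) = -1.27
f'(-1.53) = -67.64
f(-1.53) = 30.94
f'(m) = 11.2*m^3 - 6.87*m^2 + 7.26*m - 0.34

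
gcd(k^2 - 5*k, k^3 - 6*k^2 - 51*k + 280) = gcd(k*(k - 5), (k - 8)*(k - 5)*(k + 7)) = k - 5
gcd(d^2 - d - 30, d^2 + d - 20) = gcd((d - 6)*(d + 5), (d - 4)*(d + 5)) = d + 5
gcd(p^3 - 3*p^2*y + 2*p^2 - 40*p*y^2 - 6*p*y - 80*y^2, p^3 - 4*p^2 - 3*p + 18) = p + 2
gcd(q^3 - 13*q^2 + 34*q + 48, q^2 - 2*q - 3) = q + 1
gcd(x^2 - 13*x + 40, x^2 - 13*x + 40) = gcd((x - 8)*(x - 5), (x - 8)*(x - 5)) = x^2 - 13*x + 40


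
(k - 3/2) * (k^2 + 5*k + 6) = k^3 + 7*k^2/2 - 3*k/2 - 9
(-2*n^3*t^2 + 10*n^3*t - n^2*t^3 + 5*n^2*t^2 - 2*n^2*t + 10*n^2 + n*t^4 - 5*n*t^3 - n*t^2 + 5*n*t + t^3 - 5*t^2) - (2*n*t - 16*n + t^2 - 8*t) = -2*n^3*t^2 + 10*n^3*t - n^2*t^3 + 5*n^2*t^2 - 2*n^2*t + 10*n^2 + n*t^4 - 5*n*t^3 - n*t^2 + 3*n*t + 16*n + t^3 - 6*t^2 + 8*t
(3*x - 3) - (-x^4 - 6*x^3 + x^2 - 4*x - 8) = x^4 + 6*x^3 - x^2 + 7*x + 5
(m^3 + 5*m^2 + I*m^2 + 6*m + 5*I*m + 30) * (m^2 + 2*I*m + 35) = m^5 + 5*m^4 + 3*I*m^4 + 39*m^3 + 15*I*m^3 + 195*m^2 + 47*I*m^2 + 210*m + 235*I*m + 1050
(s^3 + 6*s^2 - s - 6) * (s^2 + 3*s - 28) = s^5 + 9*s^4 - 11*s^3 - 177*s^2 + 10*s + 168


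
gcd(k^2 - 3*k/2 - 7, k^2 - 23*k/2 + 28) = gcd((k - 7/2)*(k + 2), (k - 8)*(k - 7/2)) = k - 7/2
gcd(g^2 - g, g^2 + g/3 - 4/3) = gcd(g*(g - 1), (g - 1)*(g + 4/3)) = g - 1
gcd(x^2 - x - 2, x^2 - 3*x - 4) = x + 1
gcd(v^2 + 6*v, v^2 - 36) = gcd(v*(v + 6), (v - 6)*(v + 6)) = v + 6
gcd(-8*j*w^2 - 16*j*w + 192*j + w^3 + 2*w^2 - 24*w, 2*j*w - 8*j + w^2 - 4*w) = w - 4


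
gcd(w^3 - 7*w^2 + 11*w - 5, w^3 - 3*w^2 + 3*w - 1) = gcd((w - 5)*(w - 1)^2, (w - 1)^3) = w^2 - 2*w + 1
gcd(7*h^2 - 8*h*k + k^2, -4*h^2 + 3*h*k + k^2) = h - k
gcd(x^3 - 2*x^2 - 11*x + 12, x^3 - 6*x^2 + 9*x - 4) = x^2 - 5*x + 4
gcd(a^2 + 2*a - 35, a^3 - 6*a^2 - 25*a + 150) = a - 5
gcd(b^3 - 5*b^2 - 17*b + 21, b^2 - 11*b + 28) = b - 7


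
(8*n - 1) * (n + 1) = 8*n^2 + 7*n - 1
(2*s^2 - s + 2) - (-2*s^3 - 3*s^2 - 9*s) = 2*s^3 + 5*s^2 + 8*s + 2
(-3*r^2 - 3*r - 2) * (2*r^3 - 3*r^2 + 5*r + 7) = -6*r^5 + 3*r^4 - 10*r^3 - 30*r^2 - 31*r - 14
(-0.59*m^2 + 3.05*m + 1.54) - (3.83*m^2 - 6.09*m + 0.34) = -4.42*m^2 + 9.14*m + 1.2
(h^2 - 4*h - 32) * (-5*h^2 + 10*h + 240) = -5*h^4 + 30*h^3 + 360*h^2 - 1280*h - 7680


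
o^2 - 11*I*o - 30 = (o - 6*I)*(o - 5*I)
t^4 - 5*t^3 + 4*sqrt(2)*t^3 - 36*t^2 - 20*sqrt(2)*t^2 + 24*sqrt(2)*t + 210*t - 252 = (t - 3)*(t - 2)*(t - 3*sqrt(2))*(t + 7*sqrt(2))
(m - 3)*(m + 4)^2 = m^3 + 5*m^2 - 8*m - 48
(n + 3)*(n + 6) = n^2 + 9*n + 18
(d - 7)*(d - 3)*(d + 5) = d^3 - 5*d^2 - 29*d + 105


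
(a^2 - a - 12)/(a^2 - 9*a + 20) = (a + 3)/(a - 5)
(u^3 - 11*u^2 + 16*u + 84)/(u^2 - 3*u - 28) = (u^2 - 4*u - 12)/(u + 4)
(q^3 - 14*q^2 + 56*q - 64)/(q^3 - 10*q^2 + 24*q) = (q^2 - 10*q + 16)/(q*(q - 6))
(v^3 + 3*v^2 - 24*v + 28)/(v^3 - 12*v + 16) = (v + 7)/(v + 4)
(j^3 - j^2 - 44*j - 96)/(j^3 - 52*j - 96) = (j^2 + 7*j + 12)/(j^2 + 8*j + 12)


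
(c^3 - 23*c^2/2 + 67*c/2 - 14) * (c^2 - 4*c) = c^5 - 31*c^4/2 + 159*c^3/2 - 148*c^2 + 56*c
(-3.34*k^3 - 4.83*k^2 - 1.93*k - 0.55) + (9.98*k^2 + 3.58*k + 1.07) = -3.34*k^3 + 5.15*k^2 + 1.65*k + 0.52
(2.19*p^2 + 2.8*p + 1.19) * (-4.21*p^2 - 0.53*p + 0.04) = -9.2199*p^4 - 12.9487*p^3 - 6.4063*p^2 - 0.5187*p + 0.0476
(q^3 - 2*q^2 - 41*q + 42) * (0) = 0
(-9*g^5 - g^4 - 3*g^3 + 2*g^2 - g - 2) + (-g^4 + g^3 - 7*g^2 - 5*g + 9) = -9*g^5 - 2*g^4 - 2*g^3 - 5*g^2 - 6*g + 7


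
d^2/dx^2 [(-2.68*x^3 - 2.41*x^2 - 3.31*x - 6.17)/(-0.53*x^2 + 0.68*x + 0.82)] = (-8.88178419700125e-16*x^5 + 4.44089209850063e-16*x^4 + 8.404606*x^3 + 25.649442*x^2 + 6.10134*x + 10.618636)/(0.148877*x^6 - 0.573036*x^5 + 0.0442020000000001*x^4 + 1.458736*x^3 - 0.0683880000000003*x^2 - 1.371696*x - 0.551368)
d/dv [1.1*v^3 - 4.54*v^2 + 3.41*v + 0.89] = 3.3*v^2 - 9.08*v + 3.41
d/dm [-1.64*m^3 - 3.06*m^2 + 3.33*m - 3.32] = -4.92*m^2 - 6.12*m + 3.33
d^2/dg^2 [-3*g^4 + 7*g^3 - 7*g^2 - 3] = -36*g^2 + 42*g - 14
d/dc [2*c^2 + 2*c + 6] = 4*c + 2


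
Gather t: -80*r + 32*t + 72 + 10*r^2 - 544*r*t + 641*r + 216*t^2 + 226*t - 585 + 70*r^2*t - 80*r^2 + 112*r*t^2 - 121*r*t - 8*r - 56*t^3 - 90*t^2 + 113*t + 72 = -70*r^2 + 553*r - 56*t^3 + t^2*(112*r + 126) + t*(70*r^2 - 665*r + 371) - 441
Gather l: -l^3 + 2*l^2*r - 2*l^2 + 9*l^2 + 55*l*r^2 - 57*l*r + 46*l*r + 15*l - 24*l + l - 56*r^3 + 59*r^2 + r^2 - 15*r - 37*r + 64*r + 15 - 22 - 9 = -l^3 + l^2*(2*r + 7) + l*(55*r^2 - 11*r - 8) - 56*r^3 + 60*r^2 + 12*r - 16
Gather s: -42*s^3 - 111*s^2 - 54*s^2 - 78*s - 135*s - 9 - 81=-42*s^3 - 165*s^2 - 213*s - 90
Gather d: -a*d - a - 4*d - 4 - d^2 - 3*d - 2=-a - d^2 + d*(-a - 7) - 6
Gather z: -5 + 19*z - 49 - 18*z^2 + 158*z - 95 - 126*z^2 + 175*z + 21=-144*z^2 + 352*z - 128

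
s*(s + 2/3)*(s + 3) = s^3 + 11*s^2/3 + 2*s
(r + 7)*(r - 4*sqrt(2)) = r^2 - 4*sqrt(2)*r + 7*r - 28*sqrt(2)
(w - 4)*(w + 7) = w^2 + 3*w - 28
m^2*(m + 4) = m^3 + 4*m^2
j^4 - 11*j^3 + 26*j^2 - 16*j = j*(j - 8)*(j - 2)*(j - 1)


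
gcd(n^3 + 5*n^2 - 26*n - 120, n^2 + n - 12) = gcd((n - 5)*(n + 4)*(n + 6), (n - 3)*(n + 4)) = n + 4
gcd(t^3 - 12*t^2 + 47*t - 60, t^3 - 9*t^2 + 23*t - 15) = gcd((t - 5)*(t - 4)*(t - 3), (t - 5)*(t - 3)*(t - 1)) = t^2 - 8*t + 15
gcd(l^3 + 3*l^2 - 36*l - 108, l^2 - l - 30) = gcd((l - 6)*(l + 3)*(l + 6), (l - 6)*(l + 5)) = l - 6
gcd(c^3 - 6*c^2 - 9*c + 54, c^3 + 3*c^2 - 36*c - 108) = c^2 - 3*c - 18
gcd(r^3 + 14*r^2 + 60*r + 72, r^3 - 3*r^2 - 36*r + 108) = r + 6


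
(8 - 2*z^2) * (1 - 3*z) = 6*z^3 - 2*z^2 - 24*z + 8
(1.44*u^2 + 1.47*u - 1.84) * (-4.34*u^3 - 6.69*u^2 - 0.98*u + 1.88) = -6.2496*u^5 - 16.0134*u^4 - 3.2599*u^3 + 13.5762*u^2 + 4.5668*u - 3.4592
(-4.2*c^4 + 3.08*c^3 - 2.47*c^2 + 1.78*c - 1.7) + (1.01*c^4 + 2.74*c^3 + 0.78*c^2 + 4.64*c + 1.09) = -3.19*c^4 + 5.82*c^3 - 1.69*c^2 + 6.42*c - 0.61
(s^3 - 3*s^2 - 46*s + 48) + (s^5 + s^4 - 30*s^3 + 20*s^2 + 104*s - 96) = s^5 + s^4 - 29*s^3 + 17*s^2 + 58*s - 48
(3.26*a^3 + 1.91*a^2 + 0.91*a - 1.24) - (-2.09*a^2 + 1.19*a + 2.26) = 3.26*a^3 + 4.0*a^2 - 0.28*a - 3.5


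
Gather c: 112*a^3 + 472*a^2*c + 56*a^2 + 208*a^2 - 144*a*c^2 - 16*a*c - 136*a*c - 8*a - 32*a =112*a^3 + 264*a^2 - 144*a*c^2 - 40*a + c*(472*a^2 - 152*a)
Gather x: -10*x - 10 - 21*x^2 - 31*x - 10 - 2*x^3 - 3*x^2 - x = -2*x^3 - 24*x^2 - 42*x - 20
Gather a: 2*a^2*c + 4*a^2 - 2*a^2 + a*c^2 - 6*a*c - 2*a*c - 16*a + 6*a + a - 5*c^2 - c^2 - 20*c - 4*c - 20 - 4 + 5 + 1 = a^2*(2*c + 2) + a*(c^2 - 8*c - 9) - 6*c^2 - 24*c - 18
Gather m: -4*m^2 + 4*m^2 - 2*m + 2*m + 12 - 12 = 0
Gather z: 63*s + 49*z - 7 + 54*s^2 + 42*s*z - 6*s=54*s^2 + 57*s + z*(42*s + 49) - 7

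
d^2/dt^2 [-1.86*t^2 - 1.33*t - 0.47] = -3.72000000000000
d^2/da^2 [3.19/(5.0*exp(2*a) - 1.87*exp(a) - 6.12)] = ((5.9653 - 63.8*exp(a))*(-5.0*exp(2*a) + 1.87*exp(a) + 6.12) - 3.19*(10.0*exp(a) - 1.87)*(20.0*exp(a) - 3.74)*exp(a))*exp(a)/(-5.0*exp(2*a) + 1.87*exp(a) + 6.12)^3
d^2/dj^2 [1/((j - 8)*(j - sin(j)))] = ((1 - cos(j))*(j - sin(j))*(2*j - 16) - (j - 8)^2*(j - sin(j))*sin(j) + 2*(j - 8)^2*(cos(j) - 1)^2 + 2*(j - sin(j))^2)/((j - 8)^3*(j - sin(j))^3)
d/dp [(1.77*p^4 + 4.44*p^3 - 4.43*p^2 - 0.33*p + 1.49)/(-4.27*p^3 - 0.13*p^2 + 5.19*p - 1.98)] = (-7.5579*p^6 - 0.4602*p^5 + 8.0656*p^4 + 29.2506*p^3 - 30.3213*p^2 + 17.9302*p - 7.0797)/(18.2329*p^6 + 1.1102*p^5 - 44.3057*p^4 + 15.5598*p^3 + 27.4509*p^2 - 20.5524*p + 3.9204)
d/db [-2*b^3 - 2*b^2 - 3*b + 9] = -6*b^2 - 4*b - 3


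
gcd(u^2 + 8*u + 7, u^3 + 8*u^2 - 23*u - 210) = u + 7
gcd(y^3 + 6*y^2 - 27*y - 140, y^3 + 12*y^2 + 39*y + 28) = y^2 + 11*y + 28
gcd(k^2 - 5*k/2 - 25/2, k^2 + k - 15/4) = k + 5/2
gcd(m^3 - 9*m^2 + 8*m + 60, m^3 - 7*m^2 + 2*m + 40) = m^2 - 3*m - 10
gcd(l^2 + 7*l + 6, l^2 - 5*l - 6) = l + 1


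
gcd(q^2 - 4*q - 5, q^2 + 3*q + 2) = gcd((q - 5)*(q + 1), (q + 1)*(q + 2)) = q + 1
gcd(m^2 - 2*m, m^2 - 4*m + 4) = m - 2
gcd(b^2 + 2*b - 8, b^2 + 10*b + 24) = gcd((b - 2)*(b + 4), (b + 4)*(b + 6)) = b + 4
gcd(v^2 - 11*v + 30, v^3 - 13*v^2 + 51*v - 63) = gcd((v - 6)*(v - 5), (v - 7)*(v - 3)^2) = 1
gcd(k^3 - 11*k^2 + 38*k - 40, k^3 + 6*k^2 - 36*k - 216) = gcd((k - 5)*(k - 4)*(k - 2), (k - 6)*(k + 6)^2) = 1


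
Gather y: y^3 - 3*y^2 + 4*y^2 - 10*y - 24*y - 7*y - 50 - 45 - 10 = y^3 + y^2 - 41*y - 105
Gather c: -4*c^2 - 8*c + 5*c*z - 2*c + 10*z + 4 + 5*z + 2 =-4*c^2 + c*(5*z - 10) + 15*z + 6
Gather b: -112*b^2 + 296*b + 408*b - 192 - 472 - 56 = -112*b^2 + 704*b - 720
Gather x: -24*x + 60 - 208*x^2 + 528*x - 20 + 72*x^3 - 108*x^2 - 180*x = 72*x^3 - 316*x^2 + 324*x + 40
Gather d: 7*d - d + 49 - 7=6*d + 42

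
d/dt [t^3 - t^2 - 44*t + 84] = 3*t^2 - 2*t - 44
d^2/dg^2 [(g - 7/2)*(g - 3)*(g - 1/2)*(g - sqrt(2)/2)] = 12*g^2 - 42*g - 3*sqrt(2)*g + 7*sqrt(2) + 55/2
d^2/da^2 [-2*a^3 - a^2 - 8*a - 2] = -12*a - 2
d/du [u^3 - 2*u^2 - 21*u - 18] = 3*u^2 - 4*u - 21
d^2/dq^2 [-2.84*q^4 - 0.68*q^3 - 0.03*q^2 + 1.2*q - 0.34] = -34.08*q^2 - 4.08*q - 0.06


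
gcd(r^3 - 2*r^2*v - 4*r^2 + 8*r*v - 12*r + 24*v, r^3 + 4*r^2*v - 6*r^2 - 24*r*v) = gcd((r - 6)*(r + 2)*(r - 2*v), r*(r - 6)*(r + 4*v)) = r - 6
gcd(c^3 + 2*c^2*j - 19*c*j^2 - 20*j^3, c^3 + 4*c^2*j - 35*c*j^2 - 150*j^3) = c + 5*j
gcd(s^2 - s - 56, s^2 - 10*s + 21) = 1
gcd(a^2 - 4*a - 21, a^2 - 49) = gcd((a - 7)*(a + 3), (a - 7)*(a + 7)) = a - 7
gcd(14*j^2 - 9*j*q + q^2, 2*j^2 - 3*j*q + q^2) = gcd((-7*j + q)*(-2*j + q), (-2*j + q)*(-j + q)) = -2*j + q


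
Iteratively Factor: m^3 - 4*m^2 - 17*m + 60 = (m + 4)*(m^2 - 8*m + 15) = (m - 3)*(m + 4)*(m - 5)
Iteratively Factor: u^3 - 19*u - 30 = (u - 5)*(u^2 + 5*u + 6) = (u - 5)*(u + 2)*(u + 3)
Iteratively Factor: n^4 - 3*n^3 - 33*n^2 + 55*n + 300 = (n + 3)*(n^3 - 6*n^2 - 15*n + 100) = (n + 3)*(n + 4)*(n^2 - 10*n + 25) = (n - 5)*(n + 3)*(n + 4)*(n - 5)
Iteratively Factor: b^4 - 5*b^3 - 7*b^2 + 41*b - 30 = (b - 1)*(b^3 - 4*b^2 - 11*b + 30) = (b - 2)*(b - 1)*(b^2 - 2*b - 15) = (b - 2)*(b - 1)*(b + 3)*(b - 5)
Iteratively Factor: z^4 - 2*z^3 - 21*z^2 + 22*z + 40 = (z + 4)*(z^3 - 6*z^2 + 3*z + 10) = (z - 5)*(z + 4)*(z^2 - z - 2) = (z - 5)*(z + 1)*(z + 4)*(z - 2)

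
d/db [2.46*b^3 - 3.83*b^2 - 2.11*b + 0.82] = 7.38*b^2 - 7.66*b - 2.11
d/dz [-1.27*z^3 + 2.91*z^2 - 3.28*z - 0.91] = -3.81*z^2 + 5.82*z - 3.28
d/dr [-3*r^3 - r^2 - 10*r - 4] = -9*r^2 - 2*r - 10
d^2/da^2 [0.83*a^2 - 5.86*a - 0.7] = 1.66000000000000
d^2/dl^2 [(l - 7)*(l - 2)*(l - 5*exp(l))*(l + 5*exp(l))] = -100*l^2*exp(2*l) + 12*l^2 + 700*l*exp(2*l) - 54*l - 550*exp(2*l) + 28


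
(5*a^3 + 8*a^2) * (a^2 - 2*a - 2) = 5*a^5 - 2*a^4 - 26*a^3 - 16*a^2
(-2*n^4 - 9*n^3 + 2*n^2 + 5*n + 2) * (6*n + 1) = -12*n^5 - 56*n^4 + 3*n^3 + 32*n^2 + 17*n + 2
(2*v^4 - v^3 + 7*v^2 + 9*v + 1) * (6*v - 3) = 12*v^5 - 12*v^4 + 45*v^3 + 33*v^2 - 21*v - 3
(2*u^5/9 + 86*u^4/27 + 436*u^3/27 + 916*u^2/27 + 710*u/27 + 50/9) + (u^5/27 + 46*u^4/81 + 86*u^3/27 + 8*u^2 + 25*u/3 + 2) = 7*u^5/27 + 304*u^4/81 + 58*u^3/3 + 1132*u^2/27 + 935*u/27 + 68/9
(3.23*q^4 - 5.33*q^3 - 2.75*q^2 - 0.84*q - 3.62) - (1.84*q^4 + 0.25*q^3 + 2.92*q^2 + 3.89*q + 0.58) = 1.39*q^4 - 5.58*q^3 - 5.67*q^2 - 4.73*q - 4.2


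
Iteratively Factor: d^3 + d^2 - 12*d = (d)*(d^2 + d - 12) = d*(d + 4)*(d - 3)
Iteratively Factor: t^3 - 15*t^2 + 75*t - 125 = (t - 5)*(t^2 - 10*t + 25) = (t - 5)^2*(t - 5)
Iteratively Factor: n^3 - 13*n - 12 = (n + 3)*(n^2 - 3*n - 4) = (n + 1)*(n + 3)*(n - 4)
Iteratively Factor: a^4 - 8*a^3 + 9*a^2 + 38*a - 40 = (a - 5)*(a^3 - 3*a^2 - 6*a + 8) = (a - 5)*(a - 1)*(a^2 - 2*a - 8) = (a - 5)*(a - 4)*(a - 1)*(a + 2)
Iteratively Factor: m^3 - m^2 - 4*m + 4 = (m - 1)*(m^2 - 4) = (m - 1)*(m + 2)*(m - 2)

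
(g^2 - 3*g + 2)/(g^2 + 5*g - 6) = (g - 2)/(g + 6)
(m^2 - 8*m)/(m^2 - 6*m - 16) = m/(m + 2)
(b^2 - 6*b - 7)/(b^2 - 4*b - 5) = (b - 7)/(b - 5)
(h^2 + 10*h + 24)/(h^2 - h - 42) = (h + 4)/(h - 7)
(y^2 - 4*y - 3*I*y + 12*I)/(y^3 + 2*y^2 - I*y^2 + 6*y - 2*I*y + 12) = (y - 4)/(y^2 + 2*y*(1 + I) + 4*I)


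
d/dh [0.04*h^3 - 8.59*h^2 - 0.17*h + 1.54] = 0.12*h^2 - 17.18*h - 0.17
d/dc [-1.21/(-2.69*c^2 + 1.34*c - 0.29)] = (1.6214 - 6.5098*c)/(2.69*c^2 - 1.34*c + 0.29)^2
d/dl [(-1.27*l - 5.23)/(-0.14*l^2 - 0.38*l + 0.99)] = (0.1778*l^2 + 0.4826*l - (0.28*l + 0.38)*(1.27*l + 5.23) - 1.2573)/(0.14*l^2 + 0.38*l - 0.99)^2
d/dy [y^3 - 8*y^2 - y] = 3*y^2 - 16*y - 1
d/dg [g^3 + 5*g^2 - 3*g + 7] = 3*g^2 + 10*g - 3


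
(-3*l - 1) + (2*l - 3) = -l - 4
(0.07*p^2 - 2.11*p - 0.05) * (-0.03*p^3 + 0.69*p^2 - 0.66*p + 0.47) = -0.0021*p^5 + 0.1116*p^4 - 1.5006*p^3 + 1.391*p^2 - 0.9587*p - 0.0235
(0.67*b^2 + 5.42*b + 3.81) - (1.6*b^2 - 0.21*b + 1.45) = -0.93*b^2 + 5.63*b + 2.36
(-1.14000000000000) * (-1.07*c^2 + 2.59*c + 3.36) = 1.2198*c^2 - 2.9526*c - 3.8304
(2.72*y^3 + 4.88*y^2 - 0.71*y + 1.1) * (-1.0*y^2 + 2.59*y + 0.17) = -2.72*y^5 + 2.1648*y^4 + 13.8116*y^3 - 2.1093*y^2 + 2.7283*y + 0.187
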